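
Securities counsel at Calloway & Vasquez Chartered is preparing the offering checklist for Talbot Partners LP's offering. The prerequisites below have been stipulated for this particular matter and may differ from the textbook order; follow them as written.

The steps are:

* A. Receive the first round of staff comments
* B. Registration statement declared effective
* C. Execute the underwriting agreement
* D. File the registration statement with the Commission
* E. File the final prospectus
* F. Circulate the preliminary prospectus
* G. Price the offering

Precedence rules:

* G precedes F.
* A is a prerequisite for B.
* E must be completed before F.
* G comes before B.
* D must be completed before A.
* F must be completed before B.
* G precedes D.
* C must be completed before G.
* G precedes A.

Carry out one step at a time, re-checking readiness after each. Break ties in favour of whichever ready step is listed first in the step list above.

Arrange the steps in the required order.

C → E → G → D → A → F → B

C and E have no prerequisites; C is listed earlier, so C is first.
E and G are both available; E is listed earlier → E.
Next only G has its prerequisites met → G.
Now D and F have their prerequisites met. D is listed earlier, so D next.
A now also ready, so the ready set is {A, F}; A is listed earlier → A.
That leaves F as the only ready step → F.
B needed A, F and G, now all done → B.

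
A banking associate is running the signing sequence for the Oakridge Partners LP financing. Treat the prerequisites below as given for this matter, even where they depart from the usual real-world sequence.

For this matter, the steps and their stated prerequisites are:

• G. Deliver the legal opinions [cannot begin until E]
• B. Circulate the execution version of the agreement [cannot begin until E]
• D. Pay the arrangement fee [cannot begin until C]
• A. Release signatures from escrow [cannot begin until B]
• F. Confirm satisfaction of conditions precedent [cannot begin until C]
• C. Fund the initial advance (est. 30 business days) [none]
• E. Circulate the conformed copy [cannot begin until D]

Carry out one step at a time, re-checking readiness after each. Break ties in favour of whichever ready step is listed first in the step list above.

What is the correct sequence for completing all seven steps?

C → D → F → E → G → B → A

C is the only step with nothing outstanding, so it goes first.
D and F are both available; D is listed earlier → D.
E now also ready, so the ready set is {F, E}; F is listed earlier → F.
Next only E has its prerequisites met → E.
Now G and B have their prerequisites met. G is listed earlier, so G next.
B needed E, now all done → B.
Next only A has its prerequisites met → A.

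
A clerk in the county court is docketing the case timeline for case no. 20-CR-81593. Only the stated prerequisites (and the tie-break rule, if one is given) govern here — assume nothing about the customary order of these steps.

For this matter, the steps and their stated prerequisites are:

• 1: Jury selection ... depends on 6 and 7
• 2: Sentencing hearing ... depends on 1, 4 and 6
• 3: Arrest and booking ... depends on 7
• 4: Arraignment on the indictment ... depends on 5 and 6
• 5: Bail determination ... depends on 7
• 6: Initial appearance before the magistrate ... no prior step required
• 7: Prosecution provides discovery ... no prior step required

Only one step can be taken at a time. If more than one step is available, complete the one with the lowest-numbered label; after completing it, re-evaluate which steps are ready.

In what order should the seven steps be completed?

6 7 1 3 5 4 2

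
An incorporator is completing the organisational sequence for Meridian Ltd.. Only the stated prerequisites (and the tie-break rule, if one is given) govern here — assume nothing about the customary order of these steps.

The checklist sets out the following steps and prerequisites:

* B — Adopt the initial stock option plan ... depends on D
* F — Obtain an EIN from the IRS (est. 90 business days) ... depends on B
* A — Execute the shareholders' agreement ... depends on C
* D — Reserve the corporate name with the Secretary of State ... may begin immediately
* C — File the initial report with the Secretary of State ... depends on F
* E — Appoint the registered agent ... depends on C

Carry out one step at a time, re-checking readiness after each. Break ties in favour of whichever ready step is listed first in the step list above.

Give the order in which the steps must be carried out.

D, B, F, C, A, E

Only D has no prerequisites, so it is first.
That leaves B as the only ready step → B.
That leaves F as the only ready step → F.
C needed F, now all done → C.
A and E are both available; A is listed earlier → A.
That leaves E as the only ready step → E.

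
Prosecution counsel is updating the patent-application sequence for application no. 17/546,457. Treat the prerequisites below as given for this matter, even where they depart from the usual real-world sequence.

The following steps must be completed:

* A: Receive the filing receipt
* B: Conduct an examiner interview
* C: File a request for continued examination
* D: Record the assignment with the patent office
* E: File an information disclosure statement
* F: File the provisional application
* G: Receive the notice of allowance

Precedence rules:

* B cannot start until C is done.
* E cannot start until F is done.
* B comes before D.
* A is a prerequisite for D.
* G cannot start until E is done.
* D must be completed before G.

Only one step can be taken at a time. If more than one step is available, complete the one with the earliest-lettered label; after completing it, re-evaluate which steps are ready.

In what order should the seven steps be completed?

A, C, B, D, F, E, G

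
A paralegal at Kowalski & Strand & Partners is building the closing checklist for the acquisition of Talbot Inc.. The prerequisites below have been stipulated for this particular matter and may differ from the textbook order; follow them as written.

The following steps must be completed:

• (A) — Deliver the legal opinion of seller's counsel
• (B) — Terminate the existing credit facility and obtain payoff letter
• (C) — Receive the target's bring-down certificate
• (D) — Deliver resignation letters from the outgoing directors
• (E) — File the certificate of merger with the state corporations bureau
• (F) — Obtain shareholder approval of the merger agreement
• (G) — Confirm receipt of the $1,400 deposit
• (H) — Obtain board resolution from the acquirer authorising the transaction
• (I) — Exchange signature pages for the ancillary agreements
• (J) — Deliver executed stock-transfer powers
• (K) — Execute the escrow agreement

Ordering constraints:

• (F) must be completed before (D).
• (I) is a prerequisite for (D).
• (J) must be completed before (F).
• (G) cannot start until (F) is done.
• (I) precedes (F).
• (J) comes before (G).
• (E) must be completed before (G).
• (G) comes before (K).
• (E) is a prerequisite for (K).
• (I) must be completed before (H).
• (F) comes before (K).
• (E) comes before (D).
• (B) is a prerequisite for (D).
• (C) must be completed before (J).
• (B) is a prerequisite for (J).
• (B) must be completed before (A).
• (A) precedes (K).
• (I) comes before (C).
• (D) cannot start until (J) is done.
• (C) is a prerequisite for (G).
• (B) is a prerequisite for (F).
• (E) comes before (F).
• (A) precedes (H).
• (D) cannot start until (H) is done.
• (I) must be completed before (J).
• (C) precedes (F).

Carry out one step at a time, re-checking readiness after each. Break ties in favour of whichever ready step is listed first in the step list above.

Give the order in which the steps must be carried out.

Nothing is required for (B), (E) and (I). (B) is listed earlier → (B) first.
Ready: (A), (E) and (I). (A) is listed earlier → (A).
Now (E) and (I) have their prerequisites met. (E) is listed earlier, so (E) next.
Next only (I) has its prerequisites met → (I).
Now (C) and (H) have their prerequisites met. (C) is listed earlier, so (C) next.
Now (H) and (J) have their prerequisites met. (H) is listed earlier, so (H) next.
That leaves (J) as the only ready step → (J).
(F) needed (B), (C), (E), (I) and (J), now all done → (F).
Now (D) and (G) have their prerequisites met. (D) is listed earlier, so (D) next.
(G) needed (C), (E), (F) and (J), now all done → (G).
Next only (K) has its prerequisites met → (K).

(B) (A) (E) (I) (C) (H) (J) (F) (D) (G) (K)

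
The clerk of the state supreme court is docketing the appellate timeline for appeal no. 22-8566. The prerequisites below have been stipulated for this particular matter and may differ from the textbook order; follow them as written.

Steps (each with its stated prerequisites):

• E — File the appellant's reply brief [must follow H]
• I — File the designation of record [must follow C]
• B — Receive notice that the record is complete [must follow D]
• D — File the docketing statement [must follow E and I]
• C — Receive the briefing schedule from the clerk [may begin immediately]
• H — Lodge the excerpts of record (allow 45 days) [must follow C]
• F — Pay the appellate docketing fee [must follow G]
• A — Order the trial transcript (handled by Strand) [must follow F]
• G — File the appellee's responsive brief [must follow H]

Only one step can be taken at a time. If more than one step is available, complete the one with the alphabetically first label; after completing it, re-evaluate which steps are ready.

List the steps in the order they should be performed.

Only C has no prerequisites, so it is first.
H and I are both available; H has the earlier label → H.
E and G now also ready, so the ready set is {E, G, I}; E has the earlier label → E.
Now G and I have their prerequisites met. G has the earlier label, so G next.
Ready: F and I. F has the earlier label → F.
Now A and I have their prerequisites met. A has the earlier label, so A next.
I is the only step now ready → I.
D needed E and I, now all done → D.
Next only B has its prerequisites met → B.

C H E G F A I D B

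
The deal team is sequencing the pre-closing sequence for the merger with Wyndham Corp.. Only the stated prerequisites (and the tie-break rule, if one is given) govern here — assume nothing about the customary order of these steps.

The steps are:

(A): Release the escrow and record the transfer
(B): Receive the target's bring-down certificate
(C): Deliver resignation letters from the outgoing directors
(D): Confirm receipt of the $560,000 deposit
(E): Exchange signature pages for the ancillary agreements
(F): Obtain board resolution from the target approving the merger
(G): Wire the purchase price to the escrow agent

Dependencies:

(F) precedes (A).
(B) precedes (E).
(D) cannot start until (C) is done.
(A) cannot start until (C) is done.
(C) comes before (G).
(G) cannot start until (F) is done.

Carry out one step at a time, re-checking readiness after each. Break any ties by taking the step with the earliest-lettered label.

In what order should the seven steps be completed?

Nothing is required for (B), (C) and (F). (B) has the earlier label → (B) first.
(C), (E) and (F) are all available; (C) has the earlier label → (C).
Ready: (D), (E) and (F). (D) has the earlier label → (D).
Now (E) and (F) have their prerequisites met. (E) has the earlier label, so (E) next.
Next only (F) has its prerequisites met → (F).
Now (A) and (G) have their prerequisites met. (A) has the earlier label, so (A) next.
(G) needed (C) and (F), now all done → (G).

(B), (C), (D), (E), (F), (A), (G)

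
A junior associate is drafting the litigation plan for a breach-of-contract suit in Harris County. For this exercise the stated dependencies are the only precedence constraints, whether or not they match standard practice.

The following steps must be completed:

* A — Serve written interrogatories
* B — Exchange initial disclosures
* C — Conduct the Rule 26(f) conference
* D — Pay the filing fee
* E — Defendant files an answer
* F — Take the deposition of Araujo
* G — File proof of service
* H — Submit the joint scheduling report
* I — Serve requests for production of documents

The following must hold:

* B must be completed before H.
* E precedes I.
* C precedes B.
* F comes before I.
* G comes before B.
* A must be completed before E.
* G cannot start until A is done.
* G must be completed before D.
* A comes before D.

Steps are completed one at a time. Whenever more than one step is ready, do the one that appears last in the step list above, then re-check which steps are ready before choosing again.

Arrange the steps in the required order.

F, C, A, G, E, I, D, B, H

F, C and A have no prerequisites; F is listed later, so F is first.
Now C and A have their prerequisites met. C is listed later, so C next.
A is the only step now ready → A.
Ready: G and E. G is listed later → G.
E, D and B are all available; E is listed later → E.
Now I, D and B have their prerequisites met. I is listed later, so I next.
D and B are both available; D is listed later → D.
B is the only step now ready → B.
H needed B, now all done → H.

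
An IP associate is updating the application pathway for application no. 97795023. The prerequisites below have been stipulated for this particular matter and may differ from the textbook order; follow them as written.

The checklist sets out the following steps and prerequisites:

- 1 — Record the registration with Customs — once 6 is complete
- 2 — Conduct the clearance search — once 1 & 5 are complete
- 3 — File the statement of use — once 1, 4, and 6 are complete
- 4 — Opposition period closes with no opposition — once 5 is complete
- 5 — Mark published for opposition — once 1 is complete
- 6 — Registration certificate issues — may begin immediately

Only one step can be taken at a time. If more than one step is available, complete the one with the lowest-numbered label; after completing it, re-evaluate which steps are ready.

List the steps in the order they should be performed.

Only 6 has no prerequisites, so it is first.
Next only 1 has its prerequisites met → 1.
5 is the only step now ready → 5.
Ready: 2 and 4. 2 has the earlier label → 2.
4 needed 5, now all done → 4.
3 needed 1, 4 and 6, now all done → 3.

6 1 5 2 4 3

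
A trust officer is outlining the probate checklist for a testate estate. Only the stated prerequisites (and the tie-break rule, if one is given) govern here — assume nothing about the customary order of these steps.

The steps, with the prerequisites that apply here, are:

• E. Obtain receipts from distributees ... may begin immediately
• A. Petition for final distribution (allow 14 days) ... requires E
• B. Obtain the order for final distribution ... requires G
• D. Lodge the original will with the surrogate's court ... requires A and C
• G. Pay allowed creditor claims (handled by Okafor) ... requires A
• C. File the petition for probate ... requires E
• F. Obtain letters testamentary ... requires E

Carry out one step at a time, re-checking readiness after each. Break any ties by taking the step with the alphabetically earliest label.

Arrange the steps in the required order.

E, A, C, D, F, G, B

E has no prerequisites → E first.
A, C and F are all available; A has the earlier label → A.
C, F and G are all available; C has the earlier label → C.
D now also ready, so the ready set is {D, F, G}; D has the earlier label → D.
F and G are both available; F has the earlier label → F.
G is the only step now ready → G.
B is the only step now ready → B.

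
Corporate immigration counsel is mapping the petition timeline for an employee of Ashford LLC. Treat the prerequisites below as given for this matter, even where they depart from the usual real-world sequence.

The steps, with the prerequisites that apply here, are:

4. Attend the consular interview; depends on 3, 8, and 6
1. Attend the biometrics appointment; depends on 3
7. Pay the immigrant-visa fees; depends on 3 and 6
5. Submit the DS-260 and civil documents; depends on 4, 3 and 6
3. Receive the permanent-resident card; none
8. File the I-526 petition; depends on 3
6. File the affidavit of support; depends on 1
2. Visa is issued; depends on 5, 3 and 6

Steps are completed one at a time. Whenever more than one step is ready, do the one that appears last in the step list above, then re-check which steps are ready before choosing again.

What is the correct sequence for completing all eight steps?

Only 3 has no prerequisites, so it is first.
8 and 1 are both available; 8 is listed later → 8.
1 needed 3, now all done → 1.
6 needed 1, now all done → 6.
Ready: 7 and 4. 7 is listed later → 7.
4 is the only step now ready → 4.
5 needed 6, 3 and 4, now all done → 5.
Next only 2 has its prerequisites met → 2.

3 → 8 → 1 → 6 → 7 → 4 → 5 → 2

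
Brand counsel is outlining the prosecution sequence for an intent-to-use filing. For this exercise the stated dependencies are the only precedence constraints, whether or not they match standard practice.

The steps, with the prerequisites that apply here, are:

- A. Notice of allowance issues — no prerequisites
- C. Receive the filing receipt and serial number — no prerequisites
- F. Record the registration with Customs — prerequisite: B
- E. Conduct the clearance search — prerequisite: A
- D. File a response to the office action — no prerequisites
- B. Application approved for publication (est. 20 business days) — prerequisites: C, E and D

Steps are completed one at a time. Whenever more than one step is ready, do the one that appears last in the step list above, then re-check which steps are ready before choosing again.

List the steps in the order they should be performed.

D C A E B F

Nothing is required for D, C and A. D is listed later → D first.
C and A are both available; C is listed later → C.
A is the only step now ready → A.
E is the only step now ready → E.
That leaves B as the only ready step → B.
F is the only step now ready → F.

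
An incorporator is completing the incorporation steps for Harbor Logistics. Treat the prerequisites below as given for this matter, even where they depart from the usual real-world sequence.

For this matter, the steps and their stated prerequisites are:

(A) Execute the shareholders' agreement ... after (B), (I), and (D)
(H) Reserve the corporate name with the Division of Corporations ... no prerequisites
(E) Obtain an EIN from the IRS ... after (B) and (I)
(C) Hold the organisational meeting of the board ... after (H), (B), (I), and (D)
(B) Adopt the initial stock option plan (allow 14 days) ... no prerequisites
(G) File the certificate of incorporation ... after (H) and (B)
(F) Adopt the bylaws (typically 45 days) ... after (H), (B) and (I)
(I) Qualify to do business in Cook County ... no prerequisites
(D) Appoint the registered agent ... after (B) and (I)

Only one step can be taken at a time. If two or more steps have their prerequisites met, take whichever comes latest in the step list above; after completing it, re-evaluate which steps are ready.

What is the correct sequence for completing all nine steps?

(I) → (B) → (D) → (E) → (H) → (F) → (G) → (C) → (A)

(I), (B) and (H) have no prerequisites; (I) is listed later, so (I) is first.
(B) and (H) are both available; (B) is listed later → (B).
(D) and (E) now also ready, so the ready set is {(D), (E), (H)}; (D) is listed later → (D).
(E), (H) and (A) are all available; (E) is listed later → (E).
Now (H) and (A) have their prerequisites met. (H) is listed later, so (H) next.
Ready: (F), (G), (C) and (A). (F) is listed later → (F).
(G), (C) and (A) are all available; (G) is listed later → (G).
Ready: (C) and (A). (C) is listed later → (C).
(A) is the only step now ready → (A).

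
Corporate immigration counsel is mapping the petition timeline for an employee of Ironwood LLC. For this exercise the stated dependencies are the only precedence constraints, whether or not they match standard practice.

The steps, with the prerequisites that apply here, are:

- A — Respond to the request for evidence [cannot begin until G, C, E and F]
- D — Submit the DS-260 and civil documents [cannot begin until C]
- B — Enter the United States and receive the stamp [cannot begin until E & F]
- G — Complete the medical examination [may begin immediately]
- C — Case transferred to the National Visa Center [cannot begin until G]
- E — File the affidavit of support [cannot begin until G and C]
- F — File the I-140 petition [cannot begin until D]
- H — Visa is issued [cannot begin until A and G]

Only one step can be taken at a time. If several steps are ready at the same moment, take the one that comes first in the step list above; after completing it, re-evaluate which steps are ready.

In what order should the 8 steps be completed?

G, C, D, E, F, A, B, H

G is the only step with nothing outstanding, so it goes first.
C needed G, now all done → C.
D and E are both available; D is listed earlier → D.
E and F are both available; E is listed earlier → E.
F needed D, now all done → F.
Ready: A and B. A is listed earlier → A.
B and H are both available; B is listed earlier → B.
Next only H has its prerequisites met → H.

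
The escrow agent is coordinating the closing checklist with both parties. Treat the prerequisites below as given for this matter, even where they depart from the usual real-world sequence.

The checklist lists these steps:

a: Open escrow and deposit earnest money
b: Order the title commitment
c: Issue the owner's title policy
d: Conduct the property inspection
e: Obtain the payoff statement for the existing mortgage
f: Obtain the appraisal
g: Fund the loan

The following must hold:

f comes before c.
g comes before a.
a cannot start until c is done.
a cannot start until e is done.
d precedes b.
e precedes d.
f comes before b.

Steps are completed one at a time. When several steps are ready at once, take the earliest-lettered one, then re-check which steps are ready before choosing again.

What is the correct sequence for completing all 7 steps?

Nothing is required for e, f and g. e has the earlier label → e first.
Now d, f and g have their prerequisites met. d has the earlier label, so d next.
Ready: f and g. f has the earlier label → f.
b and c now also ready, so the ready set is {b, c, g}; b has the earlier label → b.
Ready: c and g. c has the earlier label → c.
Next only g has its prerequisites met → g.
a needed c, e and g, now all done → a.

e d f b c g a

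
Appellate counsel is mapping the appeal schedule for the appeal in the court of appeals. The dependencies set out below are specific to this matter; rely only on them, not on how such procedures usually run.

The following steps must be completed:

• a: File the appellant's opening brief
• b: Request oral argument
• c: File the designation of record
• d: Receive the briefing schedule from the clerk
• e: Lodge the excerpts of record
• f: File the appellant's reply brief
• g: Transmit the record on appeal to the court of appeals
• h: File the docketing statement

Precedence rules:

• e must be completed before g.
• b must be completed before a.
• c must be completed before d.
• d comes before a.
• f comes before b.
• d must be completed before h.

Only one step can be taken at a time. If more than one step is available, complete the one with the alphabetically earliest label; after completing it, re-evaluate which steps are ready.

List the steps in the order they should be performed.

c → d → e → f → b → a → g → h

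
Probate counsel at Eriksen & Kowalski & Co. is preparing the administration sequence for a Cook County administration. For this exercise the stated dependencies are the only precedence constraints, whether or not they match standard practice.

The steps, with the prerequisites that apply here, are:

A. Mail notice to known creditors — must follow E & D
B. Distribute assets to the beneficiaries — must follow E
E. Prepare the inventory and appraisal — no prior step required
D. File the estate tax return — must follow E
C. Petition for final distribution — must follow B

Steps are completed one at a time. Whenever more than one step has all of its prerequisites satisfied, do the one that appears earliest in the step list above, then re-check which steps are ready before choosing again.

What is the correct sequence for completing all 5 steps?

E → B → D → A → C

E is the only step with nothing outstanding, so it goes first.
Now B and D have their prerequisites met. B is listed earlier, so B next.
Ready: D and C. D is listed earlier → D.
Now A and C have their prerequisites met. A is listed earlier, so A next.
C needed B, now all done → C.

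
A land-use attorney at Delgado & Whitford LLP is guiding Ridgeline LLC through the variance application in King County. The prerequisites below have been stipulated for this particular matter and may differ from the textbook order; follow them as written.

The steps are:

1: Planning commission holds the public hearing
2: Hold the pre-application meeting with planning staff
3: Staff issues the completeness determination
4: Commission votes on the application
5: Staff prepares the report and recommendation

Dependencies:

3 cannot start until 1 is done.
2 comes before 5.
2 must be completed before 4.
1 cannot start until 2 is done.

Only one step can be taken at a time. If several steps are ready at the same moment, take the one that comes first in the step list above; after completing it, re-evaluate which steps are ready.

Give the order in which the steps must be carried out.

2, 1, 3, 4, 5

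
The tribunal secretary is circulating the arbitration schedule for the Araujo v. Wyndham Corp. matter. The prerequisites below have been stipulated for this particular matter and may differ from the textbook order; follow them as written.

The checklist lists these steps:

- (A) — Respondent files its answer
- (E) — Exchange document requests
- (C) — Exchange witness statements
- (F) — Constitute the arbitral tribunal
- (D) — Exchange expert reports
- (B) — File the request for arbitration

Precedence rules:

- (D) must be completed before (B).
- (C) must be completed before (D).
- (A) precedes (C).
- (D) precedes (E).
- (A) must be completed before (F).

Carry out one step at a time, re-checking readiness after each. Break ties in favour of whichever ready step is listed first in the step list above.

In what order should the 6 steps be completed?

(A), (C), (F), (D), (E), (B)

Only (A) has no prerequisites, so it is first.
(C) and (F) are both available; (C) is listed earlier → (C).
Now (F) and (D) have their prerequisites met. (F) is listed earlier, so (F) next.
That leaves (D) as the only ready step → (D).
(E) and (B) are both available; (E) is listed earlier → (E).
(B) needed (D), now all done → (B).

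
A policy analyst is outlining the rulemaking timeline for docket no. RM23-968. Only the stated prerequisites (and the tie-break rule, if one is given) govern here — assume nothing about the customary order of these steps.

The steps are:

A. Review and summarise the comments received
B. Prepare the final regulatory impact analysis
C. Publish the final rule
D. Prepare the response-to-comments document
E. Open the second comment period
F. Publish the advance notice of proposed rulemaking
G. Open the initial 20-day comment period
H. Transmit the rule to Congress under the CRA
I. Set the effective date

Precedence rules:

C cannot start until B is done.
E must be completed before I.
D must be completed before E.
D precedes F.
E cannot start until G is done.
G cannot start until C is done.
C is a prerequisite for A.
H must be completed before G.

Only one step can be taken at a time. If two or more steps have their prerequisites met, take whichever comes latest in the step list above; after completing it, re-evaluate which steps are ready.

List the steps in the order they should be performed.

H, D, F, B, C, G, E, I, A

Nothing is required for H, D and B. H is listed later → H first.
D and B are both available; D is listed later → D.
F and B are both available; F is listed later → F.
Next only B has its prerequisites met → B.
C needed B, now all done → C.
G and A are both available; G is listed later → G.
E now also ready, so the ready set is {E, A}; E is listed later → E.
I now also ready, so the ready set is {I, A}; I is listed later → I.
A needed C, now all done → A.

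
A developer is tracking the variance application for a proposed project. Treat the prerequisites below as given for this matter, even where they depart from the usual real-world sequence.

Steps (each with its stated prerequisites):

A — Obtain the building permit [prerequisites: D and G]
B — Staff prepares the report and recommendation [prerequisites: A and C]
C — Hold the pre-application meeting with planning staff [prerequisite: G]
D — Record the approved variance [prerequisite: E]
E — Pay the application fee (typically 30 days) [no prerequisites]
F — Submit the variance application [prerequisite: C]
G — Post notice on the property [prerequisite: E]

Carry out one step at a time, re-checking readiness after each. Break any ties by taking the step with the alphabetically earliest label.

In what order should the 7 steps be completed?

E D G A C B F

E has no prerequisites → E first.
D and G are both available; D has the earlier label → D.
G needed E, now all done → G.
Now A and C have their prerequisites met. A has the earlier label, so A next.
That leaves C as the only ready step → C.
Ready: B and F. B has the earlier label → B.
Next only F has its prerequisites met → F.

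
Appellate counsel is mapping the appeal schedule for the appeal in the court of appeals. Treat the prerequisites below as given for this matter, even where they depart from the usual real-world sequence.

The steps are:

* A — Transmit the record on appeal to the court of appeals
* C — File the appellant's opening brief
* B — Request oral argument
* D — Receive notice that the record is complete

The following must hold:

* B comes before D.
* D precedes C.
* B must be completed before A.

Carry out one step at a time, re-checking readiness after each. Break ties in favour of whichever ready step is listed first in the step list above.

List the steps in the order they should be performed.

B → A → D → C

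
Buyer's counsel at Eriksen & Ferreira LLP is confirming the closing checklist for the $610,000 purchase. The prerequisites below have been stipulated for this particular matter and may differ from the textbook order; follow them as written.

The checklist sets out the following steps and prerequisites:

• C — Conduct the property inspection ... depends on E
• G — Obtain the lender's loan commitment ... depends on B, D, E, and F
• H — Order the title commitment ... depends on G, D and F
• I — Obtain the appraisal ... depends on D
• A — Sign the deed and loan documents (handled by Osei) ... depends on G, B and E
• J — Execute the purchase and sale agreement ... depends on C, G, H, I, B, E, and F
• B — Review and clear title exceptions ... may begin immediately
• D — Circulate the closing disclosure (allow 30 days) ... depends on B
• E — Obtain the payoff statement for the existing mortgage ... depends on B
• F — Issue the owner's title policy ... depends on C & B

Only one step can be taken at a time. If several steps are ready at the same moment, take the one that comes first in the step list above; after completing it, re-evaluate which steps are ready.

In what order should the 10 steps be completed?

B is the only step with nothing outstanding, so it goes first.
Ready: D and E. D is listed earlier → D.
I and E are both available; I is listed earlier → I.
E needed B, now all done → E.
C is the only step now ready → C.
F needed C and B, now all done → F.
That leaves G as the only ready step → G.
Now H and A have their prerequisites met. H is listed earlier, so H next.
J now also ready, so the ready set is {A, J}; A is listed earlier → A.
J needed C, G, H, I, B, E and F, now all done → J.

B → D → I → E → C → F → G → H → A → J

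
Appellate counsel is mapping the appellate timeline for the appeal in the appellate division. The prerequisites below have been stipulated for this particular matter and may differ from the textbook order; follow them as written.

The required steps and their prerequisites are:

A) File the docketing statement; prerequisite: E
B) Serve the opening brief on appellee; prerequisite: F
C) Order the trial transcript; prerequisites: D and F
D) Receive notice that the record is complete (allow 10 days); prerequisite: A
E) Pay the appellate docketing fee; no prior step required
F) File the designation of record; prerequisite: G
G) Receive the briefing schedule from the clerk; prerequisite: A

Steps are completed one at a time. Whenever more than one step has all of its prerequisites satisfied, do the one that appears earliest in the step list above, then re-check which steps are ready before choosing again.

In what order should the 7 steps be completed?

E has no prerequisites → E first.
Next only A has its prerequisites met → A.
D and G are both available; D is listed earlier → D.
That leaves G as the only ready step → G.
That leaves F as the only ready step → F.
Now B and C have their prerequisites met. B is listed earlier, so B next.
C needed D and F, now all done → C.

E A D G F B C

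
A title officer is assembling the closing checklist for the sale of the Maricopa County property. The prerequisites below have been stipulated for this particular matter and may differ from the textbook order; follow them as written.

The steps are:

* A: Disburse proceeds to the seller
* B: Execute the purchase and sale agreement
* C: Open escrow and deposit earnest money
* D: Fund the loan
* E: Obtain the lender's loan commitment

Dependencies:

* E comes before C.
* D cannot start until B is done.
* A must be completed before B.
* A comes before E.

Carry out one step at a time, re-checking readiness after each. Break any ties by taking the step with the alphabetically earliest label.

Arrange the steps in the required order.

A is the only step with nothing outstanding, so it goes first.
Ready: B and E. B has the earlier label → B.
D now also ready, so the ready set is {D, E}; D has the earlier label → D.
That leaves E as the only ready step → E.
That leaves C as the only ready step → C.

A B D E C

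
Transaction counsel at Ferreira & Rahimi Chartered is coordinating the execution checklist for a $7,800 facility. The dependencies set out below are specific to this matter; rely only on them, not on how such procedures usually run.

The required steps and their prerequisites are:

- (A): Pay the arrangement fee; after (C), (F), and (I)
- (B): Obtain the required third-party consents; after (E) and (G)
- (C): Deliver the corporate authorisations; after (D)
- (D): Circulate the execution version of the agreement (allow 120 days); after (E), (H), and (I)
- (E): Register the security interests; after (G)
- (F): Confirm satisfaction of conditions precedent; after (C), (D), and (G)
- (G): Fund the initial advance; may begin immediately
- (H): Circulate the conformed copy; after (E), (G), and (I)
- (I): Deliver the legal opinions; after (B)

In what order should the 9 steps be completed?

(G) is the only step with nothing outstanding, so it goes first.
(E) needed (G), now all done → (E).
(B) needed (E) and (G), now all done → (B).
(I) needed (B), now all done → (I).
(H) is the only step now ready → (H).
(D) needed (E), (H) and (I), now all done → (D).
(C) is the only step now ready → (C).
(F) needed (C), (D) and (G), now all done → (F).
(A) needed (C), (F) and (I), now all done → (A).

(G), (E), (B), (I), (H), (D), (C), (F), (A)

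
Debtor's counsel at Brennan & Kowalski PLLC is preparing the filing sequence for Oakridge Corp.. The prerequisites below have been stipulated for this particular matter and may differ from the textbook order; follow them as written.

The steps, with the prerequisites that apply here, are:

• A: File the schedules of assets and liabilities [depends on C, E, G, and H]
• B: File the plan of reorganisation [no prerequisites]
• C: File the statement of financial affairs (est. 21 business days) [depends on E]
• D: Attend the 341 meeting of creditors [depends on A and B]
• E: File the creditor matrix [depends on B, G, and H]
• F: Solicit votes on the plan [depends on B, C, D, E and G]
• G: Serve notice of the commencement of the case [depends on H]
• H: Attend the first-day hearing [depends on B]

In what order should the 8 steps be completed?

B is the only step with nothing outstanding, so it goes first.
That leaves H as the only ready step → H.
Next only G has its prerequisites met → G.
E is the only step now ready → E.
C needed E, now all done → C.
A needed C, E, G and H, now all done → A.
That leaves D as the only ready step → D.
F is the only step now ready → F.

B → H → G → E → C → A → D → F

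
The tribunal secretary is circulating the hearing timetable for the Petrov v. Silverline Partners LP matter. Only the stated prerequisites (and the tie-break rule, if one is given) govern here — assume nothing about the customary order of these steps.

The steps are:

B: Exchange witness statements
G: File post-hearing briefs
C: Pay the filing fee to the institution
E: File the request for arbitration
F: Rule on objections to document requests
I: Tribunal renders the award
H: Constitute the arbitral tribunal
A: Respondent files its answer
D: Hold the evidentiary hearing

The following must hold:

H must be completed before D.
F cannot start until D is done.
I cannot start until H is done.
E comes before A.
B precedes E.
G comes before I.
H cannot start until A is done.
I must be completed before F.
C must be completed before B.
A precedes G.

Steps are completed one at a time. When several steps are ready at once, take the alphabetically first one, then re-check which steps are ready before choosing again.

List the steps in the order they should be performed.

C, B, E, A, G, H, D, I, F

Only C has no prerequisites, so it is first.
B is the only step now ready → B.
Next only E has its prerequisites met → E.
A is the only step now ready → A.
Ready: G and H. G has the earlier label → G.
That leaves H as the only ready step → H.
Now D and I have their prerequisites met. D has the earlier label, so D next.
I needed G and H, now all done → I.
F needed D and I, now all done → F.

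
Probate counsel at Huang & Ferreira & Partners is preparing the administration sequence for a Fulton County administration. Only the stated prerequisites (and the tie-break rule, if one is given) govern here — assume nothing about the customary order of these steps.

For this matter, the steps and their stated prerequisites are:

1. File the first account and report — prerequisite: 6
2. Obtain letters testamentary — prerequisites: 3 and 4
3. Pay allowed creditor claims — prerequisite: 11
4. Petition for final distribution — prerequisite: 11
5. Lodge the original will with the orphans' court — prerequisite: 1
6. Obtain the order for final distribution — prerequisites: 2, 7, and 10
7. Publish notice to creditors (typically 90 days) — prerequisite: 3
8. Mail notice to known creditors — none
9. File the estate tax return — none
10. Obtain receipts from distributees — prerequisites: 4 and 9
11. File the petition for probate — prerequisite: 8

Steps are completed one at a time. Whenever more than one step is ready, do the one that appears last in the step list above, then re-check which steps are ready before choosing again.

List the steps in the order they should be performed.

Nothing is required for 9 and 8. 9 is listed later → 9 first.
8 is the only step now ready → 8.
Next only 11 has its prerequisites met → 11.
Now 4 and 3 have their prerequisites met. 4 is listed later, so 4 next.
Now 10 and 3 have their prerequisites met. 10 is listed later, so 10 next.
That leaves 3 as the only ready step → 3.
Ready: 7 and 2. 7 is listed later → 7.
2 needed 4 and 3, now all done → 2.
Next only 6 has its prerequisites met → 6.
1 needed 6, now all done → 1.
5 needed 1, now all done → 5.

9, 8, 11, 4, 10, 3, 7, 2, 6, 1, 5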